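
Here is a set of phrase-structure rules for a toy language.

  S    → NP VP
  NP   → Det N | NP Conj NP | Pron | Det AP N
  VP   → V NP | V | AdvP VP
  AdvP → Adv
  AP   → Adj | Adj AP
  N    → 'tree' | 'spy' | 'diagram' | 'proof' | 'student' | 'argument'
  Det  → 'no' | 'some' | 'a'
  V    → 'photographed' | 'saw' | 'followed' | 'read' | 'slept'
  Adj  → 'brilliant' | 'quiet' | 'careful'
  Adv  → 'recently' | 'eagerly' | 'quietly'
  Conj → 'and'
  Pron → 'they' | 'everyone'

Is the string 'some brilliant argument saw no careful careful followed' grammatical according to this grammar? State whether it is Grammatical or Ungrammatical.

Ungrammatical

An Adj word can never sit immediately before a V word in any string this grammar generates, so the substring 'careful followed' rules out a derivation.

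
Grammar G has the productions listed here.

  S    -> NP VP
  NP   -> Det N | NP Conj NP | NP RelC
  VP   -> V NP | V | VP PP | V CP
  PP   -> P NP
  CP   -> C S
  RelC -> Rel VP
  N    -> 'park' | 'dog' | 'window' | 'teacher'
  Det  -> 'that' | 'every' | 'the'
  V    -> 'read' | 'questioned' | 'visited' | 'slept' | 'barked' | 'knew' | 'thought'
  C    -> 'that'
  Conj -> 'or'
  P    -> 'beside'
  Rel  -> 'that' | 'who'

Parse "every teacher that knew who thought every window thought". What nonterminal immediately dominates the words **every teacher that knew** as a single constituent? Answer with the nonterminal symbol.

NP

[S [NP [NP [NP [Det every] [N teacher]] [RelC [Rel that] [VP [V knew]]]] [RelC [Rel who] [VP [V thought] [NP [Det every] [N window]]]]] [VP [V thought]]]
The span 'every teacher that knew' is the NP node built by NP → NP RelC.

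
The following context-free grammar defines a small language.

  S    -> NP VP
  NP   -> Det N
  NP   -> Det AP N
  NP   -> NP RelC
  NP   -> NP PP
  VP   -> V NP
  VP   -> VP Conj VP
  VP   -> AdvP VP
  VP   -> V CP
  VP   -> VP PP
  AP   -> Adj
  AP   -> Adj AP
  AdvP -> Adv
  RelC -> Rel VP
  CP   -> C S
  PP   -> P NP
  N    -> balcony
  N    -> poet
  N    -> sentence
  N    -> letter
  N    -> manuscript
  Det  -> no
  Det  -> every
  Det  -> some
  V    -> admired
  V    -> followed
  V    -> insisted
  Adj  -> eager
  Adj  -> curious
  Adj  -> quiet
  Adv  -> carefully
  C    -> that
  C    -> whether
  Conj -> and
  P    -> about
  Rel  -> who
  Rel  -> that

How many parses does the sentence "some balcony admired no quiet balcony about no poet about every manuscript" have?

5

Two of the 5 distinct bracketings:
[S [NP [Det some] [N balcony]] [VP [V admired] [NP [NP [Det no] [AP [Adj quiet]] [N balcony]] [PP [P about] [NP [NP [Det no] [N poet]] [PP [P about] [NP [Det every] [N manuscript]]]]]]]]
[S [NP [Det some] [N balcony]] [VP [V admired] [NP [NP [NP [Det no] [AP [Adj quiet]] [N balcony]] [PP [P about] [NP [Det no] [N poet]]]] [PP [P about] [NP [Det every] [N manuscript]]]]]]
The trees differ in how a recursive rule is bracketed over the same span.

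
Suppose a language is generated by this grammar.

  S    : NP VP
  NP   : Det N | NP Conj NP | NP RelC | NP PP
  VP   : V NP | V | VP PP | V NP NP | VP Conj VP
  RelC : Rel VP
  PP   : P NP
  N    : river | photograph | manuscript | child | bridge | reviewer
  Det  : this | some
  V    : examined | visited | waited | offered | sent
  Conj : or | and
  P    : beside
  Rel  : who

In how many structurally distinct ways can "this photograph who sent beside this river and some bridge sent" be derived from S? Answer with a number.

4

Two of the 4 distinct bracketings:
[S [NP [NP [NP [Det this] [N photograph]] [RelC [Rel who] [VP [VP [V sent]] [PP [P beside] [NP [Det this] [N river]]]]]] [Conj and] [NP [Det some] [N bridge]]] [VP [V sent]]]
[S [NP [NP [NP [NP [Det this] [N photograph]] [RelC [Rel who] [VP [V sent]]]] [PP [P beside] [NP [Det this] [N river]]]] [Conj and] [NP [Det some] [N bridge]]] [VP [V sent]]]
The difference turns on whether NP → NP PP is used at the relevant span, versus an alternative expansion of NP.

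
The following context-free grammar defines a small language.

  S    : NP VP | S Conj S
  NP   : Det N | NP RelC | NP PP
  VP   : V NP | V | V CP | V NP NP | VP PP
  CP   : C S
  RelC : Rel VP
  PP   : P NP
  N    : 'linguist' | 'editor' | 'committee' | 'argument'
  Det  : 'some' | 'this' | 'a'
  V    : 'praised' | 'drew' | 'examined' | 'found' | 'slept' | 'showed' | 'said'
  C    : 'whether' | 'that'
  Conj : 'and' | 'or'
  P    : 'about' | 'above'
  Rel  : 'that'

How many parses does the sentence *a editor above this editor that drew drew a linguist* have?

2

The two bracketings:
[S [NP [NP [NP [Det a] [N editor]] [PP [P above] [NP [Det this] [N editor]]]] [RelC [Rel that] [VP [V drew]]]] [VP [V drew] [NP [Det a] [N linguist]]]]
[S [NP [NP [Det a] [N editor]] [PP [P above] [NP [NP [Det this] [N editor]] [RelC [Rel that] [VP [V drew]]]]]] [VP [V drew] [NP [Det a] [N linguist]]]]
The trees differ in how a recursive rule is bracketed over the same span.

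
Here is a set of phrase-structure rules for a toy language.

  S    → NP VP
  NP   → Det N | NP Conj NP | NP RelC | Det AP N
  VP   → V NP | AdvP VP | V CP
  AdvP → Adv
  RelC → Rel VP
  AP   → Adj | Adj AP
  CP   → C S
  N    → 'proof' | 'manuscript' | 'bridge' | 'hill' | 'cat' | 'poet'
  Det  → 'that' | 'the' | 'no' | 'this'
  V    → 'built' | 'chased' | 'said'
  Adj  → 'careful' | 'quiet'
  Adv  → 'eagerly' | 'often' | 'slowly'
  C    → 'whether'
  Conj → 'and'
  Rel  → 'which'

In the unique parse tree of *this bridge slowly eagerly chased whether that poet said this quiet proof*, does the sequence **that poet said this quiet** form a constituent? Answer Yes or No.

[S [NP [Det this] [N bridge]] [VP [AdvP [Adv slowly]] [VP [AdvP [Adv eagerly]] [VP [V chased] [CP [C whether] [S [NP [Det that] [N poet]] [VP [V said] [NP [Det this] [AP [Adj quiet]] [N proof]]]]]]]]]
The smallest constituent containing 'that poet said this quiet' is the S spanning 'that poet said this quiet proof'; no single node in the tree dominates exactly the given words.

No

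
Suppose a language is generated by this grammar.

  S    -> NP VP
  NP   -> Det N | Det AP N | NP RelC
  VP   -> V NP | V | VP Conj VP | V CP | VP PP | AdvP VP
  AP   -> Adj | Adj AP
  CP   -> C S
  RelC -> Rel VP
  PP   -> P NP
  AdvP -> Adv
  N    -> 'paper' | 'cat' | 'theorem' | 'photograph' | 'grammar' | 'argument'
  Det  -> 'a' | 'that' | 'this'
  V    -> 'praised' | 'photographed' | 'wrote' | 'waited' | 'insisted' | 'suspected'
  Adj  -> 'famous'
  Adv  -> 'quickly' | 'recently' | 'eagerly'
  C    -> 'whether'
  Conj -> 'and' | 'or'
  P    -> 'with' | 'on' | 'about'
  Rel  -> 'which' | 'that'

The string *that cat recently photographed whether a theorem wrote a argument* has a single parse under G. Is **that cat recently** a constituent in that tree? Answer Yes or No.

No

[S [NP [Det that] [N cat]] [VP [AdvP [Adv recently]] [VP [V photographed] [CP [C whether] [S [NP [Det a] [N theorem]] [VP [V wrote] [NP [Det a] [N argument]]]]]]]]
The smallest constituent containing 'that cat recently' is the S spanning 'that cat recently photographed whether a theorem wrote a argument'; no single node in the tree dominates exactly the given words.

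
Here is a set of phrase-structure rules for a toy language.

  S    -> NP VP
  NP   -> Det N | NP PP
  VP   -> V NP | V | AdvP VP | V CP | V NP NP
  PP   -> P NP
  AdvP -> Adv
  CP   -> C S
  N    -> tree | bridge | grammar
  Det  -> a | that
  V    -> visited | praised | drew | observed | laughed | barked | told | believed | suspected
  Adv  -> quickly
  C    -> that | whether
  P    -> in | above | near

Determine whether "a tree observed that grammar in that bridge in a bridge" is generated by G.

[S [NP [Det a] [N tree]] [VP [V observed] [NP [NP [Det that] [N grammar]] [PP [P in] [NP [NP [Det that] [N bridge]] [PP [P in] [NP [Det a] [N bridge]]]]]]]]
Each bracket corresponds to one application of a listed rule, so the string is derivable from S.

Grammatical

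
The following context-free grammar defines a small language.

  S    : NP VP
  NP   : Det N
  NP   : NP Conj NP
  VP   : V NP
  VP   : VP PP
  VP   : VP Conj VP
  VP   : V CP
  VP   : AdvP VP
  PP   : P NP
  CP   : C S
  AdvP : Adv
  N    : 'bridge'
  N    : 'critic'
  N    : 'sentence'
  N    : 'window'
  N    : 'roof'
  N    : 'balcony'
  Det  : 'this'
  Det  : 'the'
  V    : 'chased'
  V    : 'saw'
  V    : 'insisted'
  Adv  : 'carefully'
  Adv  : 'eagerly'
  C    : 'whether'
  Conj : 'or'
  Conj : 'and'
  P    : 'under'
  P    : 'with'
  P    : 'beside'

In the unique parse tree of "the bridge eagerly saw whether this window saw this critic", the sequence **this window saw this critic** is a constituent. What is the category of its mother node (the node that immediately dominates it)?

CP

[S [NP [Det the] [N bridge]] [VP [AdvP [Adv eagerly]] [VP [V saw] [CP [C whether] [S [NP [Det this] [N window]] [VP [V saw] [NP [Det this] [N critic]]]]]]]]
The span 'this window saw this critic' is the S node built by S → NP VP.
Its mother is the CP built by CP → C S.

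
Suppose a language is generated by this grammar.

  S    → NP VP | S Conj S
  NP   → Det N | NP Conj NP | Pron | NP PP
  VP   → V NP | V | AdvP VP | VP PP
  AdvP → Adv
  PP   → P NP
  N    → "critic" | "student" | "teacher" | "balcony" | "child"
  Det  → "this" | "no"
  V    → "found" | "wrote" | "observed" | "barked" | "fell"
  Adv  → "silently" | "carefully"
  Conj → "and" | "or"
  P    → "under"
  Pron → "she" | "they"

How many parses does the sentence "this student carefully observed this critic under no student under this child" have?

Two of the 9 distinct bracketings:
[S [NP [Det this] [N student]] [VP [AdvP [Adv carefully]] [VP [V observed] [NP [NP [Det this] [N critic]] [PP [P under] [NP [NP [Det no] [N student]] [PP [P under] [NP [Det this] [N child]]]]]]]]]
[S [NP [Det this] [N student]] [VP [AdvP [Adv carefully]] [VP [V observed] [NP [NP [NP [Det this] [N critic]] [PP [P under] [NP [Det no] [N student]]]] [PP [P under] [NP [Det this] [N child]]]]]]]
The trees differ in how a recursive rule is bracketed over the same span.

9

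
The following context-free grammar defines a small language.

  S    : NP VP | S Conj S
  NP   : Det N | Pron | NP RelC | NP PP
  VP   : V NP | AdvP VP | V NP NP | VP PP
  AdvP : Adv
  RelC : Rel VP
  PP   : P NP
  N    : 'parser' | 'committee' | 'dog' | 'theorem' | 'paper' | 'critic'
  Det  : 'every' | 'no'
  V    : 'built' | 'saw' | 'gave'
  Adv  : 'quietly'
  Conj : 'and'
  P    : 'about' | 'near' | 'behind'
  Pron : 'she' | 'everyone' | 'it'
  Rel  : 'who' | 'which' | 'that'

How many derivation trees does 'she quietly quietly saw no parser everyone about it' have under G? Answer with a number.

Two of the 4 distinct bracketings:
[S [NP [Pron she]] [VP [AdvP [Adv quietly]] [VP [AdvP [Adv quietly]] [VP [V saw] [NP [Det no] [N parser]] [NP [NP [Pron everyone]] [PP [P about] [NP [Pron it]]]]]]]]
[S [NP [Pron she]] [VP [AdvP [Adv quietly]] [VP [AdvP [Adv quietly]] [VP [VP [V saw] [NP [Det no] [N parser]] [NP [Pron everyone]]] [PP [P about] [NP [Pron it]]]]]]]
The difference turns on whether NP → NP PP is used at the relevant span, versus an alternative expansion of NP.

4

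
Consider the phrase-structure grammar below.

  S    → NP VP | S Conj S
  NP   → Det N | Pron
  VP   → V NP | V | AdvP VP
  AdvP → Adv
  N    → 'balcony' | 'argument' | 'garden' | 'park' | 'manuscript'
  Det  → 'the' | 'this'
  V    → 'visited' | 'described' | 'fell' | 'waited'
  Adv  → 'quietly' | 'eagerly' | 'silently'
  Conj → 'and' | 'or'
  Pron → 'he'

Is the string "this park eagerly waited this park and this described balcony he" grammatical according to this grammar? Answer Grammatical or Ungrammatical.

Ungrammatical

A Det word can never sit immediately before a V word in any string this grammar generates, so the substring 'this described' rules out a derivation.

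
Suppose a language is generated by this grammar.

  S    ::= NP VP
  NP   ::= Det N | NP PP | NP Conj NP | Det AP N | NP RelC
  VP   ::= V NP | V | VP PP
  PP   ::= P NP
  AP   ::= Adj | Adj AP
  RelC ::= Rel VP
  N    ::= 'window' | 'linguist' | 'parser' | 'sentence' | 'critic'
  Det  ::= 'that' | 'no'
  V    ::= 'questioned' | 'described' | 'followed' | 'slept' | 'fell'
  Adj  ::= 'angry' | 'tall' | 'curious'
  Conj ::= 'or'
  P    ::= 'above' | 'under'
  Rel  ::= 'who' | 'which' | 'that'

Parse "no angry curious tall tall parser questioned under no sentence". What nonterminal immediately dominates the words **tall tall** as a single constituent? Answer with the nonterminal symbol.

AP

S
  NP
    Det: no
    AP
      Adj: angry
      AP
        Adj: curious
        AP
          Adj: tall
          AP
            Adj: tall
    N: parser
  VP
    VP
      V: questioned
    PP
      P: under
      NP
        Det: no
        N: sentence
The span 'tall tall' is the AP node built by AP → Adj AP.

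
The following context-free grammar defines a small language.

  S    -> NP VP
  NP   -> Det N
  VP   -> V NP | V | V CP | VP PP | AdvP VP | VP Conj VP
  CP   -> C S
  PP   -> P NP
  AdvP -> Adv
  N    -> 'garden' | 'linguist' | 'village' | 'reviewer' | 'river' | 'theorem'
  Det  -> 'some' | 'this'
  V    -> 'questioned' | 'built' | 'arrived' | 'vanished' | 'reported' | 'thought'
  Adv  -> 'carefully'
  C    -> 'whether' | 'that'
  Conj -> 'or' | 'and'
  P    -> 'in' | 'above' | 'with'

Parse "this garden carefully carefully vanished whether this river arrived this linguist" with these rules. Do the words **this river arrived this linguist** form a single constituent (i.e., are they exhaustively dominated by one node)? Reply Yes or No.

Yes

[S [NP [Det this] [N garden]] [VP [AdvP [Adv carefully]] [VP [AdvP [Adv carefully]] [VP [V vanished] [CP [C whether] [S [NP [Det this] [N river]] [VP [V arrived] [NP [Det this] [N linguist]]]]]]]]]
The words 'this river arrived this linguist' are exhaustively dominated by a single S node (built by S → NP VP), so they form a constituent.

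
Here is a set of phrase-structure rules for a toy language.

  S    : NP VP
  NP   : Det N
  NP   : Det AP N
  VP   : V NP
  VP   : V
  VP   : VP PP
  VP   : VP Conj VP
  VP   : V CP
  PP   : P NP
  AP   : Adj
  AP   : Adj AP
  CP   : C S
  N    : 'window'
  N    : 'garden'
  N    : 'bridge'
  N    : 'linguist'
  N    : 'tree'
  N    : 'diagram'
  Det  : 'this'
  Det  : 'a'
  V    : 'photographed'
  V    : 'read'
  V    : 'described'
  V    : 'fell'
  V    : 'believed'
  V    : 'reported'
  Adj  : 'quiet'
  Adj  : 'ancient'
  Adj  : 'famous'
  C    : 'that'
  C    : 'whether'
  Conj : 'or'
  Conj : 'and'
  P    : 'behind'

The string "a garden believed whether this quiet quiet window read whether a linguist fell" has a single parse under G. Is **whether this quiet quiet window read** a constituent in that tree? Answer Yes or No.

No

[S [NP [Det a] [N garden]] [VP [V believed] [CP [C whether] [S [NP [Det this] [AP [Adj quiet] [AP [Adj quiet]]] [N window]] [VP [V read] [CP [C whether] [S [NP [Det a] [N linguist]] [VP [V fell]]]]]]]]]
The smallest constituent containing 'whether this quiet quiet window read' is the CP spanning 'whether this quiet quiet window read whether a linguist fell'; no single node in the tree dominates exactly the given words.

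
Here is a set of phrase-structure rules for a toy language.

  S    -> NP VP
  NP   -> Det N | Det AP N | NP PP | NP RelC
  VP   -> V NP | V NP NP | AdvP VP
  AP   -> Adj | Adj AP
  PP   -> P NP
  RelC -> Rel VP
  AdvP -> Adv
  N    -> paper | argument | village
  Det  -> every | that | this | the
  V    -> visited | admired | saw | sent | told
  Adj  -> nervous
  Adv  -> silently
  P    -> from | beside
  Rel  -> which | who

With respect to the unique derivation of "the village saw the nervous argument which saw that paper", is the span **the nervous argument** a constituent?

Yes

[S [NP [Det the] [N village]] [VP [V saw] [NP [NP [Det the] [AP [Adj nervous]] [N argument]] [RelC [Rel which] [VP [V saw] [NP [Det that] [N paper]]]]]]]
The words 'the nervous argument' are exhaustively dominated by a single NP node (built by NP → Det AP N), so they form a constituent.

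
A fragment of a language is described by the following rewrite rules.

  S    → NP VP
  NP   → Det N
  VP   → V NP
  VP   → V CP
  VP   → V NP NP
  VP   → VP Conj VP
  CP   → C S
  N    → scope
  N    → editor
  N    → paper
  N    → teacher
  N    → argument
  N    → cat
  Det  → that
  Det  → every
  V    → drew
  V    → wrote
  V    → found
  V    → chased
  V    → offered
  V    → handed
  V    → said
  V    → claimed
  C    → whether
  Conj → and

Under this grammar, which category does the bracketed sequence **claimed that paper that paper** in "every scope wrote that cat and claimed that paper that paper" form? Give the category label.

VP

[S [NP [Det every] [N scope]] [VP [VP [V wrote] [NP [Det that] [N cat]]] [Conj and] [VP [V claimed] [NP [Det that] [N paper]] [NP [Det that] [N paper]]]]]
The span 'claimed that paper that paper' is the VP node built by VP → V NP NP.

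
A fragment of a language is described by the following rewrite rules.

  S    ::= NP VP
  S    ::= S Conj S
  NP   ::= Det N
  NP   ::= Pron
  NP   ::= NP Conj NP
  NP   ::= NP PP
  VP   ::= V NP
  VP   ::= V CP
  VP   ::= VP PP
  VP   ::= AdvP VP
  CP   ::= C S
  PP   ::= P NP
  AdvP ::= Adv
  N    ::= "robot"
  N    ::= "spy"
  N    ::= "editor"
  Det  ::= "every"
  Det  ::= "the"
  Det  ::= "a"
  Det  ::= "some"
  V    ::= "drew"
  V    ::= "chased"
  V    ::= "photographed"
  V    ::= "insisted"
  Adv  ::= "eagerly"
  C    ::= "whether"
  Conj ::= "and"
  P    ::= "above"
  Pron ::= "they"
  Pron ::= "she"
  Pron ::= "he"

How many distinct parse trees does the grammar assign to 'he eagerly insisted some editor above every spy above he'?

9

Two of the 9 distinct bracketings:
[S [NP [Pron he]] [VP [VP [AdvP [Adv eagerly]] [VP [V insisted] [NP [Det some] [N editor]]]] [PP [P above] [NP [NP [Det every] [N spy]] [PP [P above] [NP [Pron he]]]]]]]
[S [NP [Pron he]] [VP [VP [VP [AdvP [Adv eagerly]] [VP [V insisted] [NP [Det some] [N editor]]]] [PP [P above] [NP [Det every] [N spy]]]] [PP [P above] [NP [Pron he]]]]]
The difference turns on whether NP → NP PP is used at the relevant span, versus an alternative expansion of NP.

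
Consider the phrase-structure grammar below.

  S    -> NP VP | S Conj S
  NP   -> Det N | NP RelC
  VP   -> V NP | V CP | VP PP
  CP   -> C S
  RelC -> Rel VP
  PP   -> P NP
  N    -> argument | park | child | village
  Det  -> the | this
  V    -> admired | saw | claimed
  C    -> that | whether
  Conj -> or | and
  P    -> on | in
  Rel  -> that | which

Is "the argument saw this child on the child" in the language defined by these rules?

S
  NP
    Det: the
    N: argument
  VP
    VP
      V: saw
      NP
        Det: this
        N: child
    PP
      P: on
      NP
        Det: the
        N: child
Every word is introduced by a lexical rule and the phrasal rules combine the resulting categories into a single S.

Grammatical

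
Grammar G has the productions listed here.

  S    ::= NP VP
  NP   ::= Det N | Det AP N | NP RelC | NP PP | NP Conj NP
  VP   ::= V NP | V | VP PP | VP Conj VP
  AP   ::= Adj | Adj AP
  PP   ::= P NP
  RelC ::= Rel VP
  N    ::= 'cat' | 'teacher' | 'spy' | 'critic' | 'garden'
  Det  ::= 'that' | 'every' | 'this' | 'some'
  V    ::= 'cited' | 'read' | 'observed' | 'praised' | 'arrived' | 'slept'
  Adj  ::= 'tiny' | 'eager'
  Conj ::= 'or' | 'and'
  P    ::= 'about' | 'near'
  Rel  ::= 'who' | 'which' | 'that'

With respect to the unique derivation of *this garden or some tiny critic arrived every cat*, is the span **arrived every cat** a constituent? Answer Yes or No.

[S [NP [NP [Det this] [N garden]] [Conj or] [NP [Det some] [AP [Adj tiny]] [N critic]]] [VP [V arrived] [NP [Det every] [N cat]]]]
The words 'arrived every cat' are exhaustively dominated by a single VP node (built by VP → V NP), so they form a constituent.

Yes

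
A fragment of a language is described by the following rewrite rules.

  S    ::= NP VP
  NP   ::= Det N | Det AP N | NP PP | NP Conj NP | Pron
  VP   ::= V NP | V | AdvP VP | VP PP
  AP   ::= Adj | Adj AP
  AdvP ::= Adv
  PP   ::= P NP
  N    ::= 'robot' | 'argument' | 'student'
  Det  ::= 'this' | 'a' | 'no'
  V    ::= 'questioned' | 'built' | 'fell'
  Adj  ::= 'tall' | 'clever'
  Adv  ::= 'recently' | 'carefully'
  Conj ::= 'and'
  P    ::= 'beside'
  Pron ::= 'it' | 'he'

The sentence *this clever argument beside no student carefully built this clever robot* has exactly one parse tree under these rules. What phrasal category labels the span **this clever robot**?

NP

[S [NP [NP [Det this] [AP [Adj clever]] [N argument]] [PP [P beside] [NP [Det no] [N student]]]] [VP [AdvP [Adv carefully]] [VP [V built] [NP [Det this] [AP [Adj clever]] [N robot]]]]]
The span 'this clever robot' is the NP node built by NP → Det AP N.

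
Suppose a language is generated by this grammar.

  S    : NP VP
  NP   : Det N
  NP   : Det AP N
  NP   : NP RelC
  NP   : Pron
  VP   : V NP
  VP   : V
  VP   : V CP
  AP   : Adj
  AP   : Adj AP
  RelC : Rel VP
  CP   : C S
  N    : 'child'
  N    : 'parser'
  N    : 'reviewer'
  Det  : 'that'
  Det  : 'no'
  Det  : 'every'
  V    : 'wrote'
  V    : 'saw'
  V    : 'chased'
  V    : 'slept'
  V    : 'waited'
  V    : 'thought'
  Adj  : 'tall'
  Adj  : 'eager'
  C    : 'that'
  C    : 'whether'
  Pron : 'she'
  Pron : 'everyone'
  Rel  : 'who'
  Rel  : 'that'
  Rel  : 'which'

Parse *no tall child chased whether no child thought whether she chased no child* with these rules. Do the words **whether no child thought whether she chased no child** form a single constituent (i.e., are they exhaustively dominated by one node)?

[S [NP [Det no] [AP [Adj tall]] [N child]] [VP [V chased] [CP [C whether] [S [NP [Det no] [N child]] [VP [V thought] [CP [C whether] [S [NP [Pron she]] [VP [V chased] [NP [Det no] [N child]]]]]]]]]]
The words 'whether no child thought whether she chased no child' are exhaustively dominated by a single CP node (built by CP → C S), so they form a constituent.

Yes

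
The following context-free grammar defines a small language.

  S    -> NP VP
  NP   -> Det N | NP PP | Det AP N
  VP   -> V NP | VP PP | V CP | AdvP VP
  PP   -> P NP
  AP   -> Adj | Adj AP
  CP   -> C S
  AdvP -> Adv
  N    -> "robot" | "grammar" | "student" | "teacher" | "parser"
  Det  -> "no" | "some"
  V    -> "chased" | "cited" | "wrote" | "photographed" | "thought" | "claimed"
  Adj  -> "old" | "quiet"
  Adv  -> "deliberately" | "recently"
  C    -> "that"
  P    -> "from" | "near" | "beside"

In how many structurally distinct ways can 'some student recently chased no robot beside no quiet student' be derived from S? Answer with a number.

Two of the 3 distinct bracketings:
[S [NP [Det some] [N student]] [VP [VP [AdvP [Adv recently]] [VP [V chased] [NP [Det no] [N robot]]]] [PP [P beside] [NP [Det no] [AP [Adj quiet]] [N student]]]]]
[S [NP [Det some] [N student]] [VP [AdvP [Adv recently]] [VP [V chased] [NP [NP [Det no] [N robot]] [PP [P beside] [NP [Det no] [AP [Adj quiet]] [N student]]]]]]]
The difference turns on whether NP → NP PP is used at the relevant span, versus an alternative expansion of NP.

3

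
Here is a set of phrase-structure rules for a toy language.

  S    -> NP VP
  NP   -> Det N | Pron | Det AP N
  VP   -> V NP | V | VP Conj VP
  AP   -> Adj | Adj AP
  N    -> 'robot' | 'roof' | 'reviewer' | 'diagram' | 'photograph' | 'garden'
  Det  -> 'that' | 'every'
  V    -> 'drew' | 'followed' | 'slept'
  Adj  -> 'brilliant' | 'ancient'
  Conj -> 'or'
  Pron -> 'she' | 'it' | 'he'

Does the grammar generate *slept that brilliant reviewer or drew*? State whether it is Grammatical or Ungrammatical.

For S → NP VP, no prefix of the string parses as an NP.

Ungrammatical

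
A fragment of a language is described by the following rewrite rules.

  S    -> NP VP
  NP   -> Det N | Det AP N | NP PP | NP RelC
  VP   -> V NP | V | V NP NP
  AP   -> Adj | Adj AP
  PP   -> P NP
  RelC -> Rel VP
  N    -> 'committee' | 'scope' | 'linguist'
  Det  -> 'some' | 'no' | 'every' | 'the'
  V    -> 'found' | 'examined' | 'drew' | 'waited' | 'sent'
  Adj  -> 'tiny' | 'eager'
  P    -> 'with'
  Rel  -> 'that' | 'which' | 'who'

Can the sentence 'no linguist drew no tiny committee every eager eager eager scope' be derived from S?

Grammatical

[S [NP [Det no] [N linguist]] [VP [V drew] [NP [Det no] [AP [Adj tiny]] [N committee]] [NP [Det every] [AP [Adj eager] [AP [Adj eager] [AP [Adj eager]]]] [N scope]]]]
The bracketing above is licensed at every node by one of the given productions, with S at the root.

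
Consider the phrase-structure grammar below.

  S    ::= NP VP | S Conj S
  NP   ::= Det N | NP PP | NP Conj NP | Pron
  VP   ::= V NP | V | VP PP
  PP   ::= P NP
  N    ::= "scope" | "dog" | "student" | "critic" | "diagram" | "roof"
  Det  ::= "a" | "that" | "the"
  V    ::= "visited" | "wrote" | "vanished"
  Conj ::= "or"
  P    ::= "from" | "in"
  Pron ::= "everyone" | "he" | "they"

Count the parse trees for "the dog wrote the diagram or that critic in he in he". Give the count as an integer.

9

Two of the 9 distinct bracketings:
[S [NP [Det the] [N dog]] [VP [V wrote] [NP [NP [NP [Det the] [N diagram]] [Conj or] [NP [Det that] [N critic]]] [PP [P in] [NP [NP [Pron he]] [PP [P in] [NP [Pron he]]]]]]]]
[S [NP [Det the] [N dog]] [VP [V wrote] [NP [NP [NP [NP [Det the] [N diagram]] [Conj or] [NP [Det that] [N critic]]] [PP [P in] [NP [Pron he]]]] [PP [P in] [NP [Pron he]]]]]]
The trees differ in how a recursive rule is bracketed over the same span.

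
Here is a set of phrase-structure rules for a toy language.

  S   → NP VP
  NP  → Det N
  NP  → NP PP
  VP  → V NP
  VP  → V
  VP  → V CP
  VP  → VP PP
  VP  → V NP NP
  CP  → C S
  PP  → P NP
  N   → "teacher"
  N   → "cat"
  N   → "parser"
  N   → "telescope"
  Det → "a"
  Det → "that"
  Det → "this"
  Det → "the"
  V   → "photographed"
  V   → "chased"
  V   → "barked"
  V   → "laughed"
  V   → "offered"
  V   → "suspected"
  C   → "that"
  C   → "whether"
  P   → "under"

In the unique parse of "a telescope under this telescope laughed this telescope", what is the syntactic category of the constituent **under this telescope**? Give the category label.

[S [NP [NP [Det a] [N telescope]] [PP [P under] [NP [Det this] [N telescope]]]] [VP [V laughed] [NP [Det this] [N telescope]]]]
The span 'under this telescope' is the PP node built by PP → P NP.

PP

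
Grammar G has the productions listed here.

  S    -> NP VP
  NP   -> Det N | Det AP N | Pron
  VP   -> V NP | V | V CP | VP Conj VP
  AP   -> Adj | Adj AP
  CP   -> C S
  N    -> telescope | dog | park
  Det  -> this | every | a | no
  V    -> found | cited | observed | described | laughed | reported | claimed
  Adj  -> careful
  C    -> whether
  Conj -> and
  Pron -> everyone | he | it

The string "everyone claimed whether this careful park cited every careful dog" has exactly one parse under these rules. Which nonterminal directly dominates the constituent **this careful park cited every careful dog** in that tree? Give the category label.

S
  NP
    Pron: everyone
  VP
    V: claimed
    CP
      C: whether
      S
        NP
          Det: this
          AP
            Adj: careful
          N: park
        VP
          V: cited
          NP
            Det: every
            AP
              Adj: careful
            N: dog
The span 'this careful park cited every careful dog' is the S node built by S → NP VP.
Its mother is the CP built by CP → C S.

CP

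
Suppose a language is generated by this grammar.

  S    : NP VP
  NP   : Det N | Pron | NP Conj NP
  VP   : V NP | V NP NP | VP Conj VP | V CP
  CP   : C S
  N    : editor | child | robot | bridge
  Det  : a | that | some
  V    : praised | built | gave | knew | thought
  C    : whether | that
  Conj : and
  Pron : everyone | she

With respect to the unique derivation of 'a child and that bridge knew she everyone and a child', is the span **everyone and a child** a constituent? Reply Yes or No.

[S [NP [NP [Det a] [N child]] [Conj and] [NP [Det that] [N bridge]]] [VP [V knew] [NP [Pron she]] [NP [NP [Pron everyone]] [Conj and] [NP [Det a] [N child]]]]]
The words 'everyone and a child' are exhaustively dominated by a single NP node (built by NP → NP Conj NP), so they form a constituent.

Yes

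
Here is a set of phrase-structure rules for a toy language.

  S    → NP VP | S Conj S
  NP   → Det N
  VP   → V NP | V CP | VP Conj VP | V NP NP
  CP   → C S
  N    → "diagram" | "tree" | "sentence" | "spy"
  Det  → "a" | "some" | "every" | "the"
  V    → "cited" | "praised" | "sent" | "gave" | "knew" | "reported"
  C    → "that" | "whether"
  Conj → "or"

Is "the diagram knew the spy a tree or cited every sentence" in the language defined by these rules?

Grammatical

S
  NP
    Det: the
    N: diagram
  VP
    VP
      V: knew
      NP
        Det: the
        N: spy
      NP
        Det: a
        N: tree
    Conj: or
    VP
      V: cited
      NP
        Det: every
        N: sentence
The bracketing above is licensed at every node by one of the given productions, with S at the root.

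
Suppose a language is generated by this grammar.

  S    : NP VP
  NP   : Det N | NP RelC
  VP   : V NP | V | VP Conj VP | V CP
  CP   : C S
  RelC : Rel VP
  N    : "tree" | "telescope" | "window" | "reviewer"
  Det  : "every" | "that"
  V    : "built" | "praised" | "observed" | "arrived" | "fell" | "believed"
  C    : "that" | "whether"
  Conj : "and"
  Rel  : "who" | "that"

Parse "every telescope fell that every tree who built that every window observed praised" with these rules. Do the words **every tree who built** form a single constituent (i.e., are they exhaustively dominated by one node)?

[S [NP [Det every] [N telescope]] [VP [V fell] [CP [C that] [S [NP [NP [Det every] [N tree]] [RelC [Rel who] [VP [V built] [CP [C that] [S [NP [Det every] [N window]] [VP [V observed]]]]]]] [VP [V praised]]]]]]
The smallest constituent containing 'every tree who built' is the NP spanning 'every tree who built that every window observed'; no single node in the tree dominates exactly the given words.

No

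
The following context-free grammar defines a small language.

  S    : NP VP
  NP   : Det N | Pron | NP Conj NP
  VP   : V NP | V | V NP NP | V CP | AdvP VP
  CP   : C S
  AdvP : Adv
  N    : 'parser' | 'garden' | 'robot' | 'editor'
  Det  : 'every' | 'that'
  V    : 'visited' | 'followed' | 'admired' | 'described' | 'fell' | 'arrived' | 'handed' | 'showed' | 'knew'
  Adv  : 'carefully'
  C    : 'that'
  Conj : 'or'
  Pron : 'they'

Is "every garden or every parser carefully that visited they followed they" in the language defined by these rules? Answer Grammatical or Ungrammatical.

An Adv word can never sit immediately before a C/Det word in any string this grammar generates, so the substring 'carefully that' rules out a derivation.

Ungrammatical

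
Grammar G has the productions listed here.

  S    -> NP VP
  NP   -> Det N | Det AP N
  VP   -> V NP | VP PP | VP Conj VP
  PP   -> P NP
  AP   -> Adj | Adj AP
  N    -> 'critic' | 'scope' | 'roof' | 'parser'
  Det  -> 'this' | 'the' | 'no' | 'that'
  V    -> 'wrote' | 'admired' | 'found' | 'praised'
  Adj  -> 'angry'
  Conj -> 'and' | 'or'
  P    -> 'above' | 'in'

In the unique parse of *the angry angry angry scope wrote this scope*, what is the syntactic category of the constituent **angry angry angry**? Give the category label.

AP

[S [NP [Det the] [AP [Adj angry] [AP [Adj angry] [AP [Adj angry]]]] [N scope]] [VP [V wrote] [NP [Det this] [N scope]]]]
The span 'angry angry angry' is the AP node built by AP → Adj AP.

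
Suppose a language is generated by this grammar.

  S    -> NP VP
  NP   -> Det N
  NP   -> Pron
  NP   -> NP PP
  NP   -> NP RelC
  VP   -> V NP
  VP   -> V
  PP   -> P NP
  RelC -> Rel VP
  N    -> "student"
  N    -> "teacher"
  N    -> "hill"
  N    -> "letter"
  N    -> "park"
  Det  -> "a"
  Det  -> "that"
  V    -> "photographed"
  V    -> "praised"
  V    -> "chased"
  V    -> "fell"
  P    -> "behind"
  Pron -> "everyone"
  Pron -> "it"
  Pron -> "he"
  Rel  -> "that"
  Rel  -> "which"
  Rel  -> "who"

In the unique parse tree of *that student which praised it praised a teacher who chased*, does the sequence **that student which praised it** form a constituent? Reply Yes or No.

Yes

[S [NP [NP [Det that] [N student]] [RelC [Rel which] [VP [V praised] [NP [Pron it]]]]] [VP [V praised] [NP [NP [Det a] [N teacher]] [RelC [Rel who] [VP [V chased]]]]]]
The words 'that student which praised it' are exhaustively dominated by a single NP node (built by NP → NP RelC), so they form a constituent.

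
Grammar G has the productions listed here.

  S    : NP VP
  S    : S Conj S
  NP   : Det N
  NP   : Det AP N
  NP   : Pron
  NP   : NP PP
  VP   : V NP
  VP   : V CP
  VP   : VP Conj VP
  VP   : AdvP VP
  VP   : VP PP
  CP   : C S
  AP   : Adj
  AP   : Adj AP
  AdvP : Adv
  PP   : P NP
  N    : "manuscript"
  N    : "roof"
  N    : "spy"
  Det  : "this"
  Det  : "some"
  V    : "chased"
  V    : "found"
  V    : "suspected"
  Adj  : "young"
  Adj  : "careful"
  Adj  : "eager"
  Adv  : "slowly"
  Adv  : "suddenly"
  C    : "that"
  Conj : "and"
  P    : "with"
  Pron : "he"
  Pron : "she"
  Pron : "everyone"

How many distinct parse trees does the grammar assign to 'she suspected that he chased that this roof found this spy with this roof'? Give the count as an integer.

Two of the 4 distinct bracketings:
[S [NP [Pron she]] [VP [V suspected] [CP [C that] [S [NP [Pron he]] [VP [V chased] [CP [C that] [S [NP [Det this] [N roof]] [VP [V found] [NP [NP [Det this] [N spy]] [PP [P with] [NP [Det this] [N roof]]]]]]]]]]]]
[S [NP [Pron she]] [VP [V suspected] [CP [C that] [S [NP [Pron he]] [VP [V chased] [CP [C that] [S [NP [Det this] [N roof]] [VP [VP [V found] [NP [Det this] [N spy]]] [PP [P with] [NP [Det this] [N roof]]]]]]]]]]]
The difference turns on whether NP → NP PP is used at the relevant span, versus an alternative expansion of NP.

4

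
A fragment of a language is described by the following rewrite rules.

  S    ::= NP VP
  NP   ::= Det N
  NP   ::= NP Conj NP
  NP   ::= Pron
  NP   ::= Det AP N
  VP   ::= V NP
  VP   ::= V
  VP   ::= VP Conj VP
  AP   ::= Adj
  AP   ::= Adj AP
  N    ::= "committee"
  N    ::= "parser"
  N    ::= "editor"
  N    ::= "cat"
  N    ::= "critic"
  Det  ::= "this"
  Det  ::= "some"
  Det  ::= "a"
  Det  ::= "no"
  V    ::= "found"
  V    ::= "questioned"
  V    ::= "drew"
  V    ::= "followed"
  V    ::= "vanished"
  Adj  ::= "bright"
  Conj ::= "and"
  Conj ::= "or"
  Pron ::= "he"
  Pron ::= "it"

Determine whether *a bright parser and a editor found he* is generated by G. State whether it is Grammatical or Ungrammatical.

[S [NP [NP [Det a] [AP [Adj bright]] [N parser]] [Conj and] [NP [Det a] [N editor]]] [VP [V found] [NP [Pron he]]]]
The bracketing above is licensed at every node by one of the given productions, with S at the root.

Grammatical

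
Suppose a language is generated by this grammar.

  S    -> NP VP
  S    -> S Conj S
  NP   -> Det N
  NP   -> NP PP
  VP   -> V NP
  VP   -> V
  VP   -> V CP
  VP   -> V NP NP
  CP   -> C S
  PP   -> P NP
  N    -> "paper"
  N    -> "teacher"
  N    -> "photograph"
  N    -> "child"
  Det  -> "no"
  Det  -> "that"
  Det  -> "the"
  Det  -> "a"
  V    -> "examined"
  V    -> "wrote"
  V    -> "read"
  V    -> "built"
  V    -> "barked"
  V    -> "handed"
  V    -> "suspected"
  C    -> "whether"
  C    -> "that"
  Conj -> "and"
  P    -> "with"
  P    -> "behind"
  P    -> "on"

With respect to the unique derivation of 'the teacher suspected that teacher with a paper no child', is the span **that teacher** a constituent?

[S [NP [Det the] [N teacher]] [VP [V suspected] [NP [NP [Det that] [N teacher]] [PP [P with] [NP [Det a] [N paper]]]] [NP [Det no] [N child]]]]
The words 'that teacher' are exhaustively dominated by a single NP node (built by NP → Det N), so they form a constituent.

Yes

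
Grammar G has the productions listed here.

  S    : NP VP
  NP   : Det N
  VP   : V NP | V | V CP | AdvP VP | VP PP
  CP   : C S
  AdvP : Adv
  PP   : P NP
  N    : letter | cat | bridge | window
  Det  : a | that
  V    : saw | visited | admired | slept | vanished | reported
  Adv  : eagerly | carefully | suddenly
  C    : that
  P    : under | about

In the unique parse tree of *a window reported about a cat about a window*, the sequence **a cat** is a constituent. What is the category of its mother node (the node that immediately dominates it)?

PP

[S [NP [Det a] [N window]] [VP [VP [VP [V reported]] [PP [P about] [NP [Det a] [N cat]]]] [PP [P about] [NP [Det a] [N window]]]]]
The span 'a cat' is the NP node built by NP → Det N.
Its mother is the PP built by PP → P NP.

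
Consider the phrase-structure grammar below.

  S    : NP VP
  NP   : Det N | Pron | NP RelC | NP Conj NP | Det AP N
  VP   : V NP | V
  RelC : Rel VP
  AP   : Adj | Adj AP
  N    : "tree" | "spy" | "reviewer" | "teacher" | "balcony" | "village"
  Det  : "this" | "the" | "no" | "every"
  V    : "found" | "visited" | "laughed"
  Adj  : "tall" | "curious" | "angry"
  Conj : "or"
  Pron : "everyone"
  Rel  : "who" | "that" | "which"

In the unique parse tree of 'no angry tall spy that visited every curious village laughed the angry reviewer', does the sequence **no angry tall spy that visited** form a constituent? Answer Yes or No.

No

[S [NP [NP [Det no] [AP [Adj angry] [AP [Adj tall]]] [N spy]] [RelC [Rel that] [VP [V visited] [NP [Det every] [AP [Adj curious]] [N village]]]]] [VP [V laughed] [NP [Det the] [AP [Adj angry]] [N reviewer]]]]
The smallest constituent containing 'no angry tall spy that visited' is the NP spanning 'no angry tall spy that visited every curious village'; no single node in the tree dominates exactly the given words.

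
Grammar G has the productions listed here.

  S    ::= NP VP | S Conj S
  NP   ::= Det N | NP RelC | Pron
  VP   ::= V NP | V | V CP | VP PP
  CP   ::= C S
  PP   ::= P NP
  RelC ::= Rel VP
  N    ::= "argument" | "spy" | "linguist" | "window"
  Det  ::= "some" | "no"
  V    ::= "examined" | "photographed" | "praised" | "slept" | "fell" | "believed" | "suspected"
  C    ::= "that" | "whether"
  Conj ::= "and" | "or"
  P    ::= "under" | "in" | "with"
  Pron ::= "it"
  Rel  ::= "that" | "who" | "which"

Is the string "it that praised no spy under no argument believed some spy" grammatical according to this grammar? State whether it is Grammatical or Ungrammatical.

S
  NP
    NP
      Pron: it
    RelC
      Rel: that
      VP
        VP
          V: praised
          NP
            Det: no
            N: spy
        PP
          P: under
          NP
            Det: no
            N: argument
  VP
    V: believed
    NP
      Det: some
      N: spy
Every word is introduced by a lexical rule and the phrasal rules combine the resulting categories into a single S.

Grammatical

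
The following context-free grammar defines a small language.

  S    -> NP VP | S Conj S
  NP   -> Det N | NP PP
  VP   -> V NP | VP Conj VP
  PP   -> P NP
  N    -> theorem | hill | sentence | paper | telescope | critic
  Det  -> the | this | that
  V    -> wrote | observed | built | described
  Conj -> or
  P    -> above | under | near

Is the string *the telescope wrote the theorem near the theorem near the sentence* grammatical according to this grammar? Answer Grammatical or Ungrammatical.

Grammatical

S
  NP
    Det: the
    N: telescope
  VP
    V: wrote
    NP
      NP
        Det: the
        N: theorem
      PP
        P: near
        NP
          NP
            Det: the
            N: theorem
          PP
            P: near
            NP
              Det: the
              N: sentence
Each bracket corresponds to one application of a listed rule, so the string is derivable from S.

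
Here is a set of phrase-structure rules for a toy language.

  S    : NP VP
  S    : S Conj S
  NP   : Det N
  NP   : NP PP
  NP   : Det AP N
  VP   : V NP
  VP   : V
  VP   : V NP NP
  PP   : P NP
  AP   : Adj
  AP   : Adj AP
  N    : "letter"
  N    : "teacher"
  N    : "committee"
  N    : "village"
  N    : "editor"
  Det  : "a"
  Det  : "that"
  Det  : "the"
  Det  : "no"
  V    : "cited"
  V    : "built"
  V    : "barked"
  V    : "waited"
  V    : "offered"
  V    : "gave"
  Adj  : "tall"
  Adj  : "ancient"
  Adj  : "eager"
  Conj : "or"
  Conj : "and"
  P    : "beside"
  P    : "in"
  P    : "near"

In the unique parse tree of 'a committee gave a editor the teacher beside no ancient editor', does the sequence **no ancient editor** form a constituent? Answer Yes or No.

Yes

[S [NP [Det a] [N committee]] [VP [V gave] [NP [Det a] [N editor]] [NP [NP [Det the] [N teacher]] [PP [P beside] [NP [Det no] [AP [Adj ancient]] [N editor]]]]]]
The words 'no ancient editor' are exhaustively dominated by a single NP node (built by NP → Det AP N), so they form a constituent.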